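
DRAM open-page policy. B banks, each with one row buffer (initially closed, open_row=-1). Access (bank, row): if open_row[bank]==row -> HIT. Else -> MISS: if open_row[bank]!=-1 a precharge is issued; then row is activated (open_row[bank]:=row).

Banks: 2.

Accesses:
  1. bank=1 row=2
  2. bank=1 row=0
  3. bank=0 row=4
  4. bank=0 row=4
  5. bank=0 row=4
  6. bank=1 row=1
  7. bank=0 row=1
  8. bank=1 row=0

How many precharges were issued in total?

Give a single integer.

Acc 1: bank1 row2 -> MISS (open row2); precharges=0
Acc 2: bank1 row0 -> MISS (open row0); precharges=1
Acc 3: bank0 row4 -> MISS (open row4); precharges=1
Acc 4: bank0 row4 -> HIT
Acc 5: bank0 row4 -> HIT
Acc 6: bank1 row1 -> MISS (open row1); precharges=2
Acc 7: bank0 row1 -> MISS (open row1); precharges=3
Acc 8: bank1 row0 -> MISS (open row0); precharges=4

Answer: 4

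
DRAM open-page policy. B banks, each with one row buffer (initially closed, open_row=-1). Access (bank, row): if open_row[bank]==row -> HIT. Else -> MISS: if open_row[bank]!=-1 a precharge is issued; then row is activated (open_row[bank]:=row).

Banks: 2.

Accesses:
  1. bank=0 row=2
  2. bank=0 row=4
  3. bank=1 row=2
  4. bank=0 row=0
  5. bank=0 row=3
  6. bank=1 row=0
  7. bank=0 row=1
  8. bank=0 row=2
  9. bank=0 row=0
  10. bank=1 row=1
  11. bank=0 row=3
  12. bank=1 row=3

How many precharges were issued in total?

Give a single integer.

Acc 1: bank0 row2 -> MISS (open row2); precharges=0
Acc 2: bank0 row4 -> MISS (open row4); precharges=1
Acc 3: bank1 row2 -> MISS (open row2); precharges=1
Acc 4: bank0 row0 -> MISS (open row0); precharges=2
Acc 5: bank0 row3 -> MISS (open row3); precharges=3
Acc 6: bank1 row0 -> MISS (open row0); precharges=4
Acc 7: bank0 row1 -> MISS (open row1); precharges=5
Acc 8: bank0 row2 -> MISS (open row2); precharges=6
Acc 9: bank0 row0 -> MISS (open row0); precharges=7
Acc 10: bank1 row1 -> MISS (open row1); precharges=8
Acc 11: bank0 row3 -> MISS (open row3); precharges=9
Acc 12: bank1 row3 -> MISS (open row3); precharges=10

Answer: 10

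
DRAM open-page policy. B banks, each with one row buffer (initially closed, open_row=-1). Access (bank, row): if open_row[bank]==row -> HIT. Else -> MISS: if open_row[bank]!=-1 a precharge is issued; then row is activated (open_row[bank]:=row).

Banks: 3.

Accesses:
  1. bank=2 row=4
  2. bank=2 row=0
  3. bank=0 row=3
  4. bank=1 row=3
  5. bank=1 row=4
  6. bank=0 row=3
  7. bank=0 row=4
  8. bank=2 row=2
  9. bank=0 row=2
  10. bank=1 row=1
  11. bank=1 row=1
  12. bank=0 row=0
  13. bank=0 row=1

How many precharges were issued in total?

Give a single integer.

Acc 1: bank2 row4 -> MISS (open row4); precharges=0
Acc 2: bank2 row0 -> MISS (open row0); precharges=1
Acc 3: bank0 row3 -> MISS (open row3); precharges=1
Acc 4: bank1 row3 -> MISS (open row3); precharges=1
Acc 5: bank1 row4 -> MISS (open row4); precharges=2
Acc 6: bank0 row3 -> HIT
Acc 7: bank0 row4 -> MISS (open row4); precharges=3
Acc 8: bank2 row2 -> MISS (open row2); precharges=4
Acc 9: bank0 row2 -> MISS (open row2); precharges=5
Acc 10: bank1 row1 -> MISS (open row1); precharges=6
Acc 11: bank1 row1 -> HIT
Acc 12: bank0 row0 -> MISS (open row0); precharges=7
Acc 13: bank0 row1 -> MISS (open row1); precharges=8

Answer: 8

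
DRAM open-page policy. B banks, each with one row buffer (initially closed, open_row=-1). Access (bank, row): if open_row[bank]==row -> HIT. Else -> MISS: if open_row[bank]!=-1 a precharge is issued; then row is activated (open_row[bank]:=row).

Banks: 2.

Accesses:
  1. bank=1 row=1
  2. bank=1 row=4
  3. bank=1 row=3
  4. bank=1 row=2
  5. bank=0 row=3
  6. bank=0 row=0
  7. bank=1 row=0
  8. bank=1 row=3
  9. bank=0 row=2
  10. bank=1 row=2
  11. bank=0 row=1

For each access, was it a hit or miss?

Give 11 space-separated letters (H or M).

Answer: M M M M M M M M M M M

Derivation:
Acc 1: bank1 row1 -> MISS (open row1); precharges=0
Acc 2: bank1 row4 -> MISS (open row4); precharges=1
Acc 3: bank1 row3 -> MISS (open row3); precharges=2
Acc 4: bank1 row2 -> MISS (open row2); precharges=3
Acc 5: bank0 row3 -> MISS (open row3); precharges=3
Acc 6: bank0 row0 -> MISS (open row0); precharges=4
Acc 7: bank1 row0 -> MISS (open row0); precharges=5
Acc 8: bank1 row3 -> MISS (open row3); precharges=6
Acc 9: bank0 row2 -> MISS (open row2); precharges=7
Acc 10: bank1 row2 -> MISS (open row2); precharges=8
Acc 11: bank0 row1 -> MISS (open row1); precharges=9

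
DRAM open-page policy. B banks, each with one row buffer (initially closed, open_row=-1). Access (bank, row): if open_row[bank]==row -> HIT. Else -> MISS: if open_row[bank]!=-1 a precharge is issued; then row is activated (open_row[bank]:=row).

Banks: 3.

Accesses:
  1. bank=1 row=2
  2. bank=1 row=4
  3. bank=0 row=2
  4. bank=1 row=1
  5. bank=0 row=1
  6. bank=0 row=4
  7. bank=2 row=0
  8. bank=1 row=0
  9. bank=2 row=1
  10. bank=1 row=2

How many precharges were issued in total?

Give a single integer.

Answer: 7

Derivation:
Acc 1: bank1 row2 -> MISS (open row2); precharges=0
Acc 2: bank1 row4 -> MISS (open row4); precharges=1
Acc 3: bank0 row2 -> MISS (open row2); precharges=1
Acc 4: bank1 row1 -> MISS (open row1); precharges=2
Acc 5: bank0 row1 -> MISS (open row1); precharges=3
Acc 6: bank0 row4 -> MISS (open row4); precharges=4
Acc 7: bank2 row0 -> MISS (open row0); precharges=4
Acc 8: bank1 row0 -> MISS (open row0); precharges=5
Acc 9: bank2 row1 -> MISS (open row1); precharges=6
Acc 10: bank1 row2 -> MISS (open row2); precharges=7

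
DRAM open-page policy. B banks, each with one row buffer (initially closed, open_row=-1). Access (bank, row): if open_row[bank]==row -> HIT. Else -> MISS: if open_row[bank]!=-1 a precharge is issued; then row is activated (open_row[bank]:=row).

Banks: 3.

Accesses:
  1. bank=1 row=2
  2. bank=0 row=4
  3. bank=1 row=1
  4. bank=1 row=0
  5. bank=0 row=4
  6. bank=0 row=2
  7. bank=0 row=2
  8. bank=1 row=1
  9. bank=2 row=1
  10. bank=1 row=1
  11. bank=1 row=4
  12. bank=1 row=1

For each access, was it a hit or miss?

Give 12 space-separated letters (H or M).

Acc 1: bank1 row2 -> MISS (open row2); precharges=0
Acc 2: bank0 row4 -> MISS (open row4); precharges=0
Acc 3: bank1 row1 -> MISS (open row1); precharges=1
Acc 4: bank1 row0 -> MISS (open row0); precharges=2
Acc 5: bank0 row4 -> HIT
Acc 6: bank0 row2 -> MISS (open row2); precharges=3
Acc 7: bank0 row2 -> HIT
Acc 8: bank1 row1 -> MISS (open row1); precharges=4
Acc 9: bank2 row1 -> MISS (open row1); precharges=4
Acc 10: bank1 row1 -> HIT
Acc 11: bank1 row4 -> MISS (open row4); precharges=5
Acc 12: bank1 row1 -> MISS (open row1); precharges=6

Answer: M M M M H M H M M H M M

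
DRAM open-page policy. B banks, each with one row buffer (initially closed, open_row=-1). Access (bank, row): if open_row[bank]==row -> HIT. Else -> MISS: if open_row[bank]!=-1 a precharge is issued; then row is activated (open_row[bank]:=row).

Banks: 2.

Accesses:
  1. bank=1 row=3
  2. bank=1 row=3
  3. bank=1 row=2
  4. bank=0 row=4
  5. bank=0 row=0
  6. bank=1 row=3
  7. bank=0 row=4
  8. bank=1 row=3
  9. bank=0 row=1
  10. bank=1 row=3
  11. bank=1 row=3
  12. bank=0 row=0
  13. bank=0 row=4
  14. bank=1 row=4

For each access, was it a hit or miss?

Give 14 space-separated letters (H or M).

Acc 1: bank1 row3 -> MISS (open row3); precharges=0
Acc 2: bank1 row3 -> HIT
Acc 3: bank1 row2 -> MISS (open row2); precharges=1
Acc 4: bank0 row4 -> MISS (open row4); precharges=1
Acc 5: bank0 row0 -> MISS (open row0); precharges=2
Acc 6: bank1 row3 -> MISS (open row3); precharges=3
Acc 7: bank0 row4 -> MISS (open row4); precharges=4
Acc 8: bank1 row3 -> HIT
Acc 9: bank0 row1 -> MISS (open row1); precharges=5
Acc 10: bank1 row3 -> HIT
Acc 11: bank1 row3 -> HIT
Acc 12: bank0 row0 -> MISS (open row0); precharges=6
Acc 13: bank0 row4 -> MISS (open row4); precharges=7
Acc 14: bank1 row4 -> MISS (open row4); precharges=8

Answer: M H M M M M M H M H H M M M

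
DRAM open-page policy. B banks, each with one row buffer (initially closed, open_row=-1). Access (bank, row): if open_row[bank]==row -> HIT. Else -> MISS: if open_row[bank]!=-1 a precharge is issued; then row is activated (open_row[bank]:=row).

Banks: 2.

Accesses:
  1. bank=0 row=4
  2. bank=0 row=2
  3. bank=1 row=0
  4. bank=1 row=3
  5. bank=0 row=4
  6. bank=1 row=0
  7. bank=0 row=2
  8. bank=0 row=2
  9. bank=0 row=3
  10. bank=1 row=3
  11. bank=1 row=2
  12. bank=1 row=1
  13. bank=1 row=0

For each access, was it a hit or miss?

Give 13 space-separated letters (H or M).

Acc 1: bank0 row4 -> MISS (open row4); precharges=0
Acc 2: bank0 row2 -> MISS (open row2); precharges=1
Acc 3: bank1 row0 -> MISS (open row0); precharges=1
Acc 4: bank1 row3 -> MISS (open row3); precharges=2
Acc 5: bank0 row4 -> MISS (open row4); precharges=3
Acc 6: bank1 row0 -> MISS (open row0); precharges=4
Acc 7: bank0 row2 -> MISS (open row2); precharges=5
Acc 8: bank0 row2 -> HIT
Acc 9: bank0 row3 -> MISS (open row3); precharges=6
Acc 10: bank1 row3 -> MISS (open row3); precharges=7
Acc 11: bank1 row2 -> MISS (open row2); precharges=8
Acc 12: bank1 row1 -> MISS (open row1); precharges=9
Acc 13: bank1 row0 -> MISS (open row0); precharges=10

Answer: M M M M M M M H M M M M M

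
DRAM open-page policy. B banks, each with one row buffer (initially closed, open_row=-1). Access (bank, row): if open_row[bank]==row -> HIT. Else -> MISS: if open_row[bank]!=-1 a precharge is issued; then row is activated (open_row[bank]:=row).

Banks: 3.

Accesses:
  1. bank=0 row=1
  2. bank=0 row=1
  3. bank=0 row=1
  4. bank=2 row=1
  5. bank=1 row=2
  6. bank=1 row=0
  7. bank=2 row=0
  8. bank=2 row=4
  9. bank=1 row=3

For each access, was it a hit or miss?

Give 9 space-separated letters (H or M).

Answer: M H H M M M M M M

Derivation:
Acc 1: bank0 row1 -> MISS (open row1); precharges=0
Acc 2: bank0 row1 -> HIT
Acc 3: bank0 row1 -> HIT
Acc 4: bank2 row1 -> MISS (open row1); precharges=0
Acc 5: bank1 row2 -> MISS (open row2); precharges=0
Acc 6: bank1 row0 -> MISS (open row0); precharges=1
Acc 7: bank2 row0 -> MISS (open row0); precharges=2
Acc 8: bank2 row4 -> MISS (open row4); precharges=3
Acc 9: bank1 row3 -> MISS (open row3); precharges=4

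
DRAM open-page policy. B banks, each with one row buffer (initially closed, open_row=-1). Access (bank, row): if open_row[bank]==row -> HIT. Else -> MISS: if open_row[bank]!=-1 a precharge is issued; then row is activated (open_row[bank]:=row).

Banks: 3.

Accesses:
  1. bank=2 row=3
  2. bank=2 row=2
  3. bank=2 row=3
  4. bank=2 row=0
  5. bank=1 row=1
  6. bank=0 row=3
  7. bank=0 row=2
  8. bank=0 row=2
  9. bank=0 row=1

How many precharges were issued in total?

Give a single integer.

Acc 1: bank2 row3 -> MISS (open row3); precharges=0
Acc 2: bank2 row2 -> MISS (open row2); precharges=1
Acc 3: bank2 row3 -> MISS (open row3); precharges=2
Acc 4: bank2 row0 -> MISS (open row0); precharges=3
Acc 5: bank1 row1 -> MISS (open row1); precharges=3
Acc 6: bank0 row3 -> MISS (open row3); precharges=3
Acc 7: bank0 row2 -> MISS (open row2); precharges=4
Acc 8: bank0 row2 -> HIT
Acc 9: bank0 row1 -> MISS (open row1); precharges=5

Answer: 5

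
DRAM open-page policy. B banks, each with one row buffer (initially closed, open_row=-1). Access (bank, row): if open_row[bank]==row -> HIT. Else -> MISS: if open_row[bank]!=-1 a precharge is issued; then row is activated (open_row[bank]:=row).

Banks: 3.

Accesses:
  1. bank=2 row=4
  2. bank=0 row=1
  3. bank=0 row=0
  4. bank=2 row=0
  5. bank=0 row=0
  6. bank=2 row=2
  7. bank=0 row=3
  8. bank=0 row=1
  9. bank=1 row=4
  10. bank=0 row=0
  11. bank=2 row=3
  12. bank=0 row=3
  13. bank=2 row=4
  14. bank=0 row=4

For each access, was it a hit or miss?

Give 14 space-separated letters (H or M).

Answer: M M M M H M M M M M M M M M

Derivation:
Acc 1: bank2 row4 -> MISS (open row4); precharges=0
Acc 2: bank0 row1 -> MISS (open row1); precharges=0
Acc 3: bank0 row0 -> MISS (open row0); precharges=1
Acc 4: bank2 row0 -> MISS (open row0); precharges=2
Acc 5: bank0 row0 -> HIT
Acc 6: bank2 row2 -> MISS (open row2); precharges=3
Acc 7: bank0 row3 -> MISS (open row3); precharges=4
Acc 8: bank0 row1 -> MISS (open row1); precharges=5
Acc 9: bank1 row4 -> MISS (open row4); precharges=5
Acc 10: bank0 row0 -> MISS (open row0); precharges=6
Acc 11: bank2 row3 -> MISS (open row3); precharges=7
Acc 12: bank0 row3 -> MISS (open row3); precharges=8
Acc 13: bank2 row4 -> MISS (open row4); precharges=9
Acc 14: bank0 row4 -> MISS (open row4); precharges=10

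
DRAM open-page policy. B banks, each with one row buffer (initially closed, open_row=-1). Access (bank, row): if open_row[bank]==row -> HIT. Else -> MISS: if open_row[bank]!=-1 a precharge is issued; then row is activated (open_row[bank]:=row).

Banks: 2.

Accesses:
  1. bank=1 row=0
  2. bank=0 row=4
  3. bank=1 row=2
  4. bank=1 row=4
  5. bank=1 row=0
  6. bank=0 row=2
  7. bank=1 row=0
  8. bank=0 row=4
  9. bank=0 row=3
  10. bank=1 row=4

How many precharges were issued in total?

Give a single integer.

Answer: 7

Derivation:
Acc 1: bank1 row0 -> MISS (open row0); precharges=0
Acc 2: bank0 row4 -> MISS (open row4); precharges=0
Acc 3: bank1 row2 -> MISS (open row2); precharges=1
Acc 4: bank1 row4 -> MISS (open row4); precharges=2
Acc 5: bank1 row0 -> MISS (open row0); precharges=3
Acc 6: bank0 row2 -> MISS (open row2); precharges=4
Acc 7: bank1 row0 -> HIT
Acc 8: bank0 row4 -> MISS (open row4); precharges=5
Acc 9: bank0 row3 -> MISS (open row3); precharges=6
Acc 10: bank1 row4 -> MISS (open row4); precharges=7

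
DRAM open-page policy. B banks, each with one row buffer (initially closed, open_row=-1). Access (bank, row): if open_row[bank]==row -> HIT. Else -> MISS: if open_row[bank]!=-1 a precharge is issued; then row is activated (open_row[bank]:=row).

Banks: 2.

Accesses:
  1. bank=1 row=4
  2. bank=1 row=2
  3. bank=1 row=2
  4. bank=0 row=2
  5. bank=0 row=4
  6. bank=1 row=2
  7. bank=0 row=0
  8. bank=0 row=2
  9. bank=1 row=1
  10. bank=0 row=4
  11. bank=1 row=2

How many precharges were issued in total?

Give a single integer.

Answer: 7

Derivation:
Acc 1: bank1 row4 -> MISS (open row4); precharges=0
Acc 2: bank1 row2 -> MISS (open row2); precharges=1
Acc 3: bank1 row2 -> HIT
Acc 4: bank0 row2 -> MISS (open row2); precharges=1
Acc 5: bank0 row4 -> MISS (open row4); precharges=2
Acc 6: bank1 row2 -> HIT
Acc 7: bank0 row0 -> MISS (open row0); precharges=3
Acc 8: bank0 row2 -> MISS (open row2); precharges=4
Acc 9: bank1 row1 -> MISS (open row1); precharges=5
Acc 10: bank0 row4 -> MISS (open row4); precharges=6
Acc 11: bank1 row2 -> MISS (open row2); precharges=7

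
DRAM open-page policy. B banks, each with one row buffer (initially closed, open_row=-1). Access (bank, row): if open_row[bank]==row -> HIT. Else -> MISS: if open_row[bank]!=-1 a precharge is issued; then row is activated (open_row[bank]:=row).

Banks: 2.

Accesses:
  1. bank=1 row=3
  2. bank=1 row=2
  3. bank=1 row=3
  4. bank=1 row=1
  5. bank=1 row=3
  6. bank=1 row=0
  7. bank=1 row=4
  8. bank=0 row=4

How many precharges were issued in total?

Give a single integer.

Acc 1: bank1 row3 -> MISS (open row3); precharges=0
Acc 2: bank1 row2 -> MISS (open row2); precharges=1
Acc 3: bank1 row3 -> MISS (open row3); precharges=2
Acc 4: bank1 row1 -> MISS (open row1); precharges=3
Acc 5: bank1 row3 -> MISS (open row3); precharges=4
Acc 6: bank1 row0 -> MISS (open row0); precharges=5
Acc 7: bank1 row4 -> MISS (open row4); precharges=6
Acc 8: bank0 row4 -> MISS (open row4); precharges=6

Answer: 6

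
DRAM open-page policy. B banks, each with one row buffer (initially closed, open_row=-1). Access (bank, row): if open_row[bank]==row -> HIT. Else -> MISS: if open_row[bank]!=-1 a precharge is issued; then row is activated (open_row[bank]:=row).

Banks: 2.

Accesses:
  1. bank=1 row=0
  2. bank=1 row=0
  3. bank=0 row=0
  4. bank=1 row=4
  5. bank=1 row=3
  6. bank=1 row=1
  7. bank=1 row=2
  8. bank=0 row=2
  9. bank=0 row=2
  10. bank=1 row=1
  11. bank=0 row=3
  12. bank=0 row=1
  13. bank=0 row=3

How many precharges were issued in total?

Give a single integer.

Acc 1: bank1 row0 -> MISS (open row0); precharges=0
Acc 2: bank1 row0 -> HIT
Acc 3: bank0 row0 -> MISS (open row0); precharges=0
Acc 4: bank1 row4 -> MISS (open row4); precharges=1
Acc 5: bank1 row3 -> MISS (open row3); precharges=2
Acc 6: bank1 row1 -> MISS (open row1); precharges=3
Acc 7: bank1 row2 -> MISS (open row2); precharges=4
Acc 8: bank0 row2 -> MISS (open row2); precharges=5
Acc 9: bank0 row2 -> HIT
Acc 10: bank1 row1 -> MISS (open row1); precharges=6
Acc 11: bank0 row3 -> MISS (open row3); precharges=7
Acc 12: bank0 row1 -> MISS (open row1); precharges=8
Acc 13: bank0 row3 -> MISS (open row3); precharges=9

Answer: 9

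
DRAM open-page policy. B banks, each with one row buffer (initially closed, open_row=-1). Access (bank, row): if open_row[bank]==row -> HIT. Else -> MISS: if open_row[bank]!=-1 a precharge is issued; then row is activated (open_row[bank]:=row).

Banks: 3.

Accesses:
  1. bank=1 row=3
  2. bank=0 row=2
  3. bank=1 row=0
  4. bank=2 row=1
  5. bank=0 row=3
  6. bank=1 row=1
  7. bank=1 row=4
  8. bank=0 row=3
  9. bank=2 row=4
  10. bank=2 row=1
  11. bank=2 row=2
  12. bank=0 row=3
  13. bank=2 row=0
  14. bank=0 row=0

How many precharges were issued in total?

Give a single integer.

Answer: 9

Derivation:
Acc 1: bank1 row3 -> MISS (open row3); precharges=0
Acc 2: bank0 row2 -> MISS (open row2); precharges=0
Acc 3: bank1 row0 -> MISS (open row0); precharges=1
Acc 4: bank2 row1 -> MISS (open row1); precharges=1
Acc 5: bank0 row3 -> MISS (open row3); precharges=2
Acc 6: bank1 row1 -> MISS (open row1); precharges=3
Acc 7: bank1 row4 -> MISS (open row4); precharges=4
Acc 8: bank0 row3 -> HIT
Acc 9: bank2 row4 -> MISS (open row4); precharges=5
Acc 10: bank2 row1 -> MISS (open row1); precharges=6
Acc 11: bank2 row2 -> MISS (open row2); precharges=7
Acc 12: bank0 row3 -> HIT
Acc 13: bank2 row0 -> MISS (open row0); precharges=8
Acc 14: bank0 row0 -> MISS (open row0); precharges=9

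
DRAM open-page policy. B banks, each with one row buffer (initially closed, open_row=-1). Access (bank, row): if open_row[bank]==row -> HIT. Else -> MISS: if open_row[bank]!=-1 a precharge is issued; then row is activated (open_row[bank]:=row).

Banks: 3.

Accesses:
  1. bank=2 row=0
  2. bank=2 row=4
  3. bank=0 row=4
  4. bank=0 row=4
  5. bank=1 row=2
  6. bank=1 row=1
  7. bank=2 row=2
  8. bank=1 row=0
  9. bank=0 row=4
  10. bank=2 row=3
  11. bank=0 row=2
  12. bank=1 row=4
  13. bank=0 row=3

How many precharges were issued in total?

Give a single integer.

Acc 1: bank2 row0 -> MISS (open row0); precharges=0
Acc 2: bank2 row4 -> MISS (open row4); precharges=1
Acc 3: bank0 row4 -> MISS (open row4); precharges=1
Acc 4: bank0 row4 -> HIT
Acc 5: bank1 row2 -> MISS (open row2); precharges=1
Acc 6: bank1 row1 -> MISS (open row1); precharges=2
Acc 7: bank2 row2 -> MISS (open row2); precharges=3
Acc 8: bank1 row0 -> MISS (open row0); precharges=4
Acc 9: bank0 row4 -> HIT
Acc 10: bank2 row3 -> MISS (open row3); precharges=5
Acc 11: bank0 row2 -> MISS (open row2); precharges=6
Acc 12: bank1 row4 -> MISS (open row4); precharges=7
Acc 13: bank0 row3 -> MISS (open row3); precharges=8

Answer: 8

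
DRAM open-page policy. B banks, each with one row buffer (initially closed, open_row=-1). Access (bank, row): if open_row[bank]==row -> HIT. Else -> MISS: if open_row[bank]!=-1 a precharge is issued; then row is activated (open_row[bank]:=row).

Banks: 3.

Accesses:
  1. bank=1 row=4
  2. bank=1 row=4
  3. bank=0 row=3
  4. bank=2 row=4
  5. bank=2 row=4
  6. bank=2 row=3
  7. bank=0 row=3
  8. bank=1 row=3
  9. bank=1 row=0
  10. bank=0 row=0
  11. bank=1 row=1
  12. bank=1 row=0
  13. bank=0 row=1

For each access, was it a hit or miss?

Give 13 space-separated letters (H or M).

Acc 1: bank1 row4 -> MISS (open row4); precharges=0
Acc 2: bank1 row4 -> HIT
Acc 3: bank0 row3 -> MISS (open row3); precharges=0
Acc 4: bank2 row4 -> MISS (open row4); precharges=0
Acc 5: bank2 row4 -> HIT
Acc 6: bank2 row3 -> MISS (open row3); precharges=1
Acc 7: bank0 row3 -> HIT
Acc 8: bank1 row3 -> MISS (open row3); precharges=2
Acc 9: bank1 row0 -> MISS (open row0); precharges=3
Acc 10: bank0 row0 -> MISS (open row0); precharges=4
Acc 11: bank1 row1 -> MISS (open row1); precharges=5
Acc 12: bank1 row0 -> MISS (open row0); precharges=6
Acc 13: bank0 row1 -> MISS (open row1); precharges=7

Answer: M H M M H M H M M M M M M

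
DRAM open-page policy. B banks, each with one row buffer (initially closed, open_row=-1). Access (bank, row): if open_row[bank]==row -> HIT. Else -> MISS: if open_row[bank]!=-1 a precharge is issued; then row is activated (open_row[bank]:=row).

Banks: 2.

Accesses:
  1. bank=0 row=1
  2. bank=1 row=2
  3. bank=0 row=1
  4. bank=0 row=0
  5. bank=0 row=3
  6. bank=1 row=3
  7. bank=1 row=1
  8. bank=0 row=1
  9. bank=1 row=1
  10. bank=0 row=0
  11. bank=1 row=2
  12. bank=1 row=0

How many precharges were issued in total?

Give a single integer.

Answer: 8

Derivation:
Acc 1: bank0 row1 -> MISS (open row1); precharges=0
Acc 2: bank1 row2 -> MISS (open row2); precharges=0
Acc 3: bank0 row1 -> HIT
Acc 4: bank0 row0 -> MISS (open row0); precharges=1
Acc 5: bank0 row3 -> MISS (open row3); precharges=2
Acc 6: bank1 row3 -> MISS (open row3); precharges=3
Acc 7: bank1 row1 -> MISS (open row1); precharges=4
Acc 8: bank0 row1 -> MISS (open row1); precharges=5
Acc 9: bank1 row1 -> HIT
Acc 10: bank0 row0 -> MISS (open row0); precharges=6
Acc 11: bank1 row2 -> MISS (open row2); precharges=7
Acc 12: bank1 row0 -> MISS (open row0); precharges=8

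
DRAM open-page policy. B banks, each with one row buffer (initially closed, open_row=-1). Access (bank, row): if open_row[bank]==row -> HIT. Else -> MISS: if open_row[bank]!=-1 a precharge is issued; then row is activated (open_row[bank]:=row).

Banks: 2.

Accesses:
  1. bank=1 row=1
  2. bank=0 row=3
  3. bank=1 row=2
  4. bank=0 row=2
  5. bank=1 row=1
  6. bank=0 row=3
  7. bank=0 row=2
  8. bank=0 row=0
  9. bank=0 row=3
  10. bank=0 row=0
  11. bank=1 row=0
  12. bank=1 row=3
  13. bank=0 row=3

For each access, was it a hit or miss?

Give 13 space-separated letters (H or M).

Answer: M M M M M M M M M M M M M

Derivation:
Acc 1: bank1 row1 -> MISS (open row1); precharges=0
Acc 2: bank0 row3 -> MISS (open row3); precharges=0
Acc 3: bank1 row2 -> MISS (open row2); precharges=1
Acc 4: bank0 row2 -> MISS (open row2); precharges=2
Acc 5: bank1 row1 -> MISS (open row1); precharges=3
Acc 6: bank0 row3 -> MISS (open row3); precharges=4
Acc 7: bank0 row2 -> MISS (open row2); precharges=5
Acc 8: bank0 row0 -> MISS (open row0); precharges=6
Acc 9: bank0 row3 -> MISS (open row3); precharges=7
Acc 10: bank0 row0 -> MISS (open row0); precharges=8
Acc 11: bank1 row0 -> MISS (open row0); precharges=9
Acc 12: bank1 row3 -> MISS (open row3); precharges=10
Acc 13: bank0 row3 -> MISS (open row3); precharges=11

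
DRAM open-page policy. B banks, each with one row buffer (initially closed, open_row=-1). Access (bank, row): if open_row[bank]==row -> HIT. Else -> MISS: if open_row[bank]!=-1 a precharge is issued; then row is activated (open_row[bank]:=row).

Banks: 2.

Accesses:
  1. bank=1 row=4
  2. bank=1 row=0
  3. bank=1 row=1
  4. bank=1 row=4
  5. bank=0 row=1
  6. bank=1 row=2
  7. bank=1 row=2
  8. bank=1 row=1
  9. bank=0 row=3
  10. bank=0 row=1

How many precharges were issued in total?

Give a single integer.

Answer: 7

Derivation:
Acc 1: bank1 row4 -> MISS (open row4); precharges=0
Acc 2: bank1 row0 -> MISS (open row0); precharges=1
Acc 3: bank1 row1 -> MISS (open row1); precharges=2
Acc 4: bank1 row4 -> MISS (open row4); precharges=3
Acc 5: bank0 row1 -> MISS (open row1); precharges=3
Acc 6: bank1 row2 -> MISS (open row2); precharges=4
Acc 7: bank1 row2 -> HIT
Acc 8: bank1 row1 -> MISS (open row1); precharges=5
Acc 9: bank0 row3 -> MISS (open row3); precharges=6
Acc 10: bank0 row1 -> MISS (open row1); precharges=7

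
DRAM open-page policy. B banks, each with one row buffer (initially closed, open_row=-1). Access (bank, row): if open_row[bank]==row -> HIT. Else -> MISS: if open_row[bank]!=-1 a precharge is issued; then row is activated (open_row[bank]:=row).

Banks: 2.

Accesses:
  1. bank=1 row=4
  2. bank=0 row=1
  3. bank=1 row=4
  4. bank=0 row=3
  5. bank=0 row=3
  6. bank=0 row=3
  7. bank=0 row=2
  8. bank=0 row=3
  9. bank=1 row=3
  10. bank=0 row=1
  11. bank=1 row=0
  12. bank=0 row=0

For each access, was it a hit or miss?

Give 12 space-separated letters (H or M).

Acc 1: bank1 row4 -> MISS (open row4); precharges=0
Acc 2: bank0 row1 -> MISS (open row1); precharges=0
Acc 3: bank1 row4 -> HIT
Acc 4: bank0 row3 -> MISS (open row3); precharges=1
Acc 5: bank0 row3 -> HIT
Acc 6: bank0 row3 -> HIT
Acc 7: bank0 row2 -> MISS (open row2); precharges=2
Acc 8: bank0 row3 -> MISS (open row3); precharges=3
Acc 9: bank1 row3 -> MISS (open row3); precharges=4
Acc 10: bank0 row1 -> MISS (open row1); precharges=5
Acc 11: bank1 row0 -> MISS (open row0); precharges=6
Acc 12: bank0 row0 -> MISS (open row0); precharges=7

Answer: M M H M H H M M M M M M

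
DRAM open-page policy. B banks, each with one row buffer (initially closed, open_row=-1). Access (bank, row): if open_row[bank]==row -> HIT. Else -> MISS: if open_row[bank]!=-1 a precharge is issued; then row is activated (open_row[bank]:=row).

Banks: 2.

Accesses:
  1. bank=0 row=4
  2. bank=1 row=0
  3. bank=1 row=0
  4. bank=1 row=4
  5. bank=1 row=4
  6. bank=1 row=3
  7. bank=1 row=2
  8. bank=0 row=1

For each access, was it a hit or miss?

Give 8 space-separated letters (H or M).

Acc 1: bank0 row4 -> MISS (open row4); precharges=0
Acc 2: bank1 row0 -> MISS (open row0); precharges=0
Acc 3: bank1 row0 -> HIT
Acc 4: bank1 row4 -> MISS (open row4); precharges=1
Acc 5: bank1 row4 -> HIT
Acc 6: bank1 row3 -> MISS (open row3); precharges=2
Acc 7: bank1 row2 -> MISS (open row2); precharges=3
Acc 8: bank0 row1 -> MISS (open row1); precharges=4

Answer: M M H M H M M M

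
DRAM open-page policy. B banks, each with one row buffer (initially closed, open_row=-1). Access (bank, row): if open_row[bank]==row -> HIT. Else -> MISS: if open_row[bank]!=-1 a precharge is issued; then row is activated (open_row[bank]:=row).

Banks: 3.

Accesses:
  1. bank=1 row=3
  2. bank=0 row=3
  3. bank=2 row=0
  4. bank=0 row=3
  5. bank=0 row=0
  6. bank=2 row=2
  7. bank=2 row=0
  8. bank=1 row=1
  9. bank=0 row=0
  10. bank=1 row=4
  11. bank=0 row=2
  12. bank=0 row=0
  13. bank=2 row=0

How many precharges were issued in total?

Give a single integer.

Answer: 7

Derivation:
Acc 1: bank1 row3 -> MISS (open row3); precharges=0
Acc 2: bank0 row3 -> MISS (open row3); precharges=0
Acc 3: bank2 row0 -> MISS (open row0); precharges=0
Acc 4: bank0 row3 -> HIT
Acc 5: bank0 row0 -> MISS (open row0); precharges=1
Acc 6: bank2 row2 -> MISS (open row2); precharges=2
Acc 7: bank2 row0 -> MISS (open row0); precharges=3
Acc 8: bank1 row1 -> MISS (open row1); precharges=4
Acc 9: bank0 row0 -> HIT
Acc 10: bank1 row4 -> MISS (open row4); precharges=5
Acc 11: bank0 row2 -> MISS (open row2); precharges=6
Acc 12: bank0 row0 -> MISS (open row0); precharges=7
Acc 13: bank2 row0 -> HIT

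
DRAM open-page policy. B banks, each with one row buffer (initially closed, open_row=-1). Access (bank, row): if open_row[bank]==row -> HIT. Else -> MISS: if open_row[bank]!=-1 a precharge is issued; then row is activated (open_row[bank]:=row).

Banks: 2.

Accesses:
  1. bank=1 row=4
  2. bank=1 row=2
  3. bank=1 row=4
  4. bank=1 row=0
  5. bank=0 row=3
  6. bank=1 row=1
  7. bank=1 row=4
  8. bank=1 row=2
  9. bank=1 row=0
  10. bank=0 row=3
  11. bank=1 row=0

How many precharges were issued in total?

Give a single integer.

Answer: 7

Derivation:
Acc 1: bank1 row4 -> MISS (open row4); precharges=0
Acc 2: bank1 row2 -> MISS (open row2); precharges=1
Acc 3: bank1 row4 -> MISS (open row4); precharges=2
Acc 4: bank1 row0 -> MISS (open row0); precharges=3
Acc 5: bank0 row3 -> MISS (open row3); precharges=3
Acc 6: bank1 row1 -> MISS (open row1); precharges=4
Acc 7: bank1 row4 -> MISS (open row4); precharges=5
Acc 8: bank1 row2 -> MISS (open row2); precharges=6
Acc 9: bank1 row0 -> MISS (open row0); precharges=7
Acc 10: bank0 row3 -> HIT
Acc 11: bank1 row0 -> HIT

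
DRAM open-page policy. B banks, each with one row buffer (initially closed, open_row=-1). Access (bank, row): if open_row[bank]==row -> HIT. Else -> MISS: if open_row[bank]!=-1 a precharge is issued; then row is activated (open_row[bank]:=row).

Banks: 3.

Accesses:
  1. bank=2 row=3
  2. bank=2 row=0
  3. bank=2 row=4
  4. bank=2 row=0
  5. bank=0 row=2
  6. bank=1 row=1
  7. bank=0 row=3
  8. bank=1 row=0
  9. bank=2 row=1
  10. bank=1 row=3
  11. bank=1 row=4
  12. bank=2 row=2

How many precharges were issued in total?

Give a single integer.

Acc 1: bank2 row3 -> MISS (open row3); precharges=0
Acc 2: bank2 row0 -> MISS (open row0); precharges=1
Acc 3: bank2 row4 -> MISS (open row4); precharges=2
Acc 4: bank2 row0 -> MISS (open row0); precharges=3
Acc 5: bank0 row2 -> MISS (open row2); precharges=3
Acc 6: bank1 row1 -> MISS (open row1); precharges=3
Acc 7: bank0 row3 -> MISS (open row3); precharges=4
Acc 8: bank1 row0 -> MISS (open row0); precharges=5
Acc 9: bank2 row1 -> MISS (open row1); precharges=6
Acc 10: bank1 row3 -> MISS (open row3); precharges=7
Acc 11: bank1 row4 -> MISS (open row4); precharges=8
Acc 12: bank2 row2 -> MISS (open row2); precharges=9

Answer: 9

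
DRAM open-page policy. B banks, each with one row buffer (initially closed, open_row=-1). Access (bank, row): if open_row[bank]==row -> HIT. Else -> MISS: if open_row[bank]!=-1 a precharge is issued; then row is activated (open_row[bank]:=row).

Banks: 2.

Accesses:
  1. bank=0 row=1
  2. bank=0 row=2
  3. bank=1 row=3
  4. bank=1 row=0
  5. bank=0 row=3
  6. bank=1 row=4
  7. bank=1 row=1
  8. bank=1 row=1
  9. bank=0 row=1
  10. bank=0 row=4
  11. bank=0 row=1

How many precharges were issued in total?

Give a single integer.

Answer: 8

Derivation:
Acc 1: bank0 row1 -> MISS (open row1); precharges=0
Acc 2: bank0 row2 -> MISS (open row2); precharges=1
Acc 3: bank1 row3 -> MISS (open row3); precharges=1
Acc 4: bank1 row0 -> MISS (open row0); precharges=2
Acc 5: bank0 row3 -> MISS (open row3); precharges=3
Acc 6: bank1 row4 -> MISS (open row4); precharges=4
Acc 7: bank1 row1 -> MISS (open row1); precharges=5
Acc 8: bank1 row1 -> HIT
Acc 9: bank0 row1 -> MISS (open row1); precharges=6
Acc 10: bank0 row4 -> MISS (open row4); precharges=7
Acc 11: bank0 row1 -> MISS (open row1); precharges=8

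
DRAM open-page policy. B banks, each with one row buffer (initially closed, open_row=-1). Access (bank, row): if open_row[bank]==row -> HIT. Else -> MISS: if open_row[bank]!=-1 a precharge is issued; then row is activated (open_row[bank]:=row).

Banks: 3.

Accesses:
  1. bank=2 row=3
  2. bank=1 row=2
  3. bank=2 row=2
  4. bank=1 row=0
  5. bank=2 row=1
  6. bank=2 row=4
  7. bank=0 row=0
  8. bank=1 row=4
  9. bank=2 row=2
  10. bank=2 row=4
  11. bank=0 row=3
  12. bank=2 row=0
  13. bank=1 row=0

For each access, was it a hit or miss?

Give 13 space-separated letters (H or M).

Acc 1: bank2 row3 -> MISS (open row3); precharges=0
Acc 2: bank1 row2 -> MISS (open row2); precharges=0
Acc 3: bank2 row2 -> MISS (open row2); precharges=1
Acc 4: bank1 row0 -> MISS (open row0); precharges=2
Acc 5: bank2 row1 -> MISS (open row1); precharges=3
Acc 6: bank2 row4 -> MISS (open row4); precharges=4
Acc 7: bank0 row0 -> MISS (open row0); precharges=4
Acc 8: bank1 row4 -> MISS (open row4); precharges=5
Acc 9: bank2 row2 -> MISS (open row2); precharges=6
Acc 10: bank2 row4 -> MISS (open row4); precharges=7
Acc 11: bank0 row3 -> MISS (open row3); precharges=8
Acc 12: bank2 row0 -> MISS (open row0); precharges=9
Acc 13: bank1 row0 -> MISS (open row0); precharges=10

Answer: M M M M M M M M M M M M M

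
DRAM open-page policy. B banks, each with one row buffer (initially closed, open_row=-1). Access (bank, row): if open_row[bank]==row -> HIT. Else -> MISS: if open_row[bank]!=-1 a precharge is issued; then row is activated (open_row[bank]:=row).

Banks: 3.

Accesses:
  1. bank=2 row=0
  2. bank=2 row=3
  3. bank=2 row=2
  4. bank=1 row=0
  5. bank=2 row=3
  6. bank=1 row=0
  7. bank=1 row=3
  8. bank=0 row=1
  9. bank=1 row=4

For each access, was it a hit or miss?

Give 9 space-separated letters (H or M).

Answer: M M M M M H M M M

Derivation:
Acc 1: bank2 row0 -> MISS (open row0); precharges=0
Acc 2: bank2 row3 -> MISS (open row3); precharges=1
Acc 3: bank2 row2 -> MISS (open row2); precharges=2
Acc 4: bank1 row0 -> MISS (open row0); precharges=2
Acc 5: bank2 row3 -> MISS (open row3); precharges=3
Acc 6: bank1 row0 -> HIT
Acc 7: bank1 row3 -> MISS (open row3); precharges=4
Acc 8: bank0 row1 -> MISS (open row1); precharges=4
Acc 9: bank1 row4 -> MISS (open row4); precharges=5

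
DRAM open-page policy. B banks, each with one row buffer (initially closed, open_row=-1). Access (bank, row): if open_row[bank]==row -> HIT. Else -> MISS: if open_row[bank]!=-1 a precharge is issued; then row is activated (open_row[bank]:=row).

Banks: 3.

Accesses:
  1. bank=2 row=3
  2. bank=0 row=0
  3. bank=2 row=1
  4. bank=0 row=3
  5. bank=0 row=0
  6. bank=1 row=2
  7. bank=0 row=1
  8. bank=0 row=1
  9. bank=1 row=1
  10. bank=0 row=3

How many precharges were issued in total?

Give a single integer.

Acc 1: bank2 row3 -> MISS (open row3); precharges=0
Acc 2: bank0 row0 -> MISS (open row0); precharges=0
Acc 3: bank2 row1 -> MISS (open row1); precharges=1
Acc 4: bank0 row3 -> MISS (open row3); precharges=2
Acc 5: bank0 row0 -> MISS (open row0); precharges=3
Acc 6: bank1 row2 -> MISS (open row2); precharges=3
Acc 7: bank0 row1 -> MISS (open row1); precharges=4
Acc 8: bank0 row1 -> HIT
Acc 9: bank1 row1 -> MISS (open row1); precharges=5
Acc 10: bank0 row3 -> MISS (open row3); precharges=6

Answer: 6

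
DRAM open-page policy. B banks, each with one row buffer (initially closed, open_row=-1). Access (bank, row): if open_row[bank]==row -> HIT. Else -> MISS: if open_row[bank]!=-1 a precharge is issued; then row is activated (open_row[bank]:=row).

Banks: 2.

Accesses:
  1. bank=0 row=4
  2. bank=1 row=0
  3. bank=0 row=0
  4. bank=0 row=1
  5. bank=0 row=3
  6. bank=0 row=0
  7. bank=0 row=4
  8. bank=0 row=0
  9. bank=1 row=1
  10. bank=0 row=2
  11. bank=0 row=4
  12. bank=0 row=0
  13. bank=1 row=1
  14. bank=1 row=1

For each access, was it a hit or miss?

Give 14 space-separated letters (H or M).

Acc 1: bank0 row4 -> MISS (open row4); precharges=0
Acc 2: bank1 row0 -> MISS (open row0); precharges=0
Acc 3: bank0 row0 -> MISS (open row0); precharges=1
Acc 4: bank0 row1 -> MISS (open row1); precharges=2
Acc 5: bank0 row3 -> MISS (open row3); precharges=3
Acc 6: bank0 row0 -> MISS (open row0); precharges=4
Acc 7: bank0 row4 -> MISS (open row4); precharges=5
Acc 8: bank0 row0 -> MISS (open row0); precharges=6
Acc 9: bank1 row1 -> MISS (open row1); precharges=7
Acc 10: bank0 row2 -> MISS (open row2); precharges=8
Acc 11: bank0 row4 -> MISS (open row4); precharges=9
Acc 12: bank0 row0 -> MISS (open row0); precharges=10
Acc 13: bank1 row1 -> HIT
Acc 14: bank1 row1 -> HIT

Answer: M M M M M M M M M M M M H H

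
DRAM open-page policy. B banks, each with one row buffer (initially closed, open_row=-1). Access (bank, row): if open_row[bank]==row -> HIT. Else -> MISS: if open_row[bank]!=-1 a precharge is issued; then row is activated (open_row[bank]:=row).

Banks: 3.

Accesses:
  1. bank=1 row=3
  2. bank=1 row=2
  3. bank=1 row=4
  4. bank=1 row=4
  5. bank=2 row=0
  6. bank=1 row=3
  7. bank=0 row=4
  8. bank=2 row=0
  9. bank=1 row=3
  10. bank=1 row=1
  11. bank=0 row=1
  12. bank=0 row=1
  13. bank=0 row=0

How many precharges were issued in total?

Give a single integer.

Acc 1: bank1 row3 -> MISS (open row3); precharges=0
Acc 2: bank1 row2 -> MISS (open row2); precharges=1
Acc 3: bank1 row4 -> MISS (open row4); precharges=2
Acc 4: bank1 row4 -> HIT
Acc 5: bank2 row0 -> MISS (open row0); precharges=2
Acc 6: bank1 row3 -> MISS (open row3); precharges=3
Acc 7: bank0 row4 -> MISS (open row4); precharges=3
Acc 8: bank2 row0 -> HIT
Acc 9: bank1 row3 -> HIT
Acc 10: bank1 row1 -> MISS (open row1); precharges=4
Acc 11: bank0 row1 -> MISS (open row1); precharges=5
Acc 12: bank0 row1 -> HIT
Acc 13: bank0 row0 -> MISS (open row0); precharges=6

Answer: 6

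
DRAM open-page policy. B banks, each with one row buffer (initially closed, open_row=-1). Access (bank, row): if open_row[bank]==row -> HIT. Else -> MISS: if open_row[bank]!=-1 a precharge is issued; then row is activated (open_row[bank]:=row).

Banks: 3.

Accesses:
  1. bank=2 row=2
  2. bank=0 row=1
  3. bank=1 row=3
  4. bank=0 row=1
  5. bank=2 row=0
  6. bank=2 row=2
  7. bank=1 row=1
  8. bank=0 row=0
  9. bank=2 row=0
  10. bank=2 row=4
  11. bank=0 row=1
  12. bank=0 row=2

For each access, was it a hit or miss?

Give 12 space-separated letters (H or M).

Answer: M M M H M M M M M M M M

Derivation:
Acc 1: bank2 row2 -> MISS (open row2); precharges=0
Acc 2: bank0 row1 -> MISS (open row1); precharges=0
Acc 3: bank1 row3 -> MISS (open row3); precharges=0
Acc 4: bank0 row1 -> HIT
Acc 5: bank2 row0 -> MISS (open row0); precharges=1
Acc 6: bank2 row2 -> MISS (open row2); precharges=2
Acc 7: bank1 row1 -> MISS (open row1); precharges=3
Acc 8: bank0 row0 -> MISS (open row0); precharges=4
Acc 9: bank2 row0 -> MISS (open row0); precharges=5
Acc 10: bank2 row4 -> MISS (open row4); precharges=6
Acc 11: bank0 row1 -> MISS (open row1); precharges=7
Acc 12: bank0 row2 -> MISS (open row2); precharges=8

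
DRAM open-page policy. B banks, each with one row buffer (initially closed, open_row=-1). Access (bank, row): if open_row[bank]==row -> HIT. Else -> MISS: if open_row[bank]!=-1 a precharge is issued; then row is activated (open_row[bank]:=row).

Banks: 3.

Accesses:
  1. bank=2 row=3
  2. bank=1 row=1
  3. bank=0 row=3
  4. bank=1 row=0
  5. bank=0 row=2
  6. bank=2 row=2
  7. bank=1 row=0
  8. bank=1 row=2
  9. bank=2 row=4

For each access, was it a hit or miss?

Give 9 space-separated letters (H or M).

Answer: M M M M M M H M M

Derivation:
Acc 1: bank2 row3 -> MISS (open row3); precharges=0
Acc 2: bank1 row1 -> MISS (open row1); precharges=0
Acc 3: bank0 row3 -> MISS (open row3); precharges=0
Acc 4: bank1 row0 -> MISS (open row0); precharges=1
Acc 5: bank0 row2 -> MISS (open row2); precharges=2
Acc 6: bank2 row2 -> MISS (open row2); precharges=3
Acc 7: bank1 row0 -> HIT
Acc 8: bank1 row2 -> MISS (open row2); precharges=4
Acc 9: bank2 row4 -> MISS (open row4); precharges=5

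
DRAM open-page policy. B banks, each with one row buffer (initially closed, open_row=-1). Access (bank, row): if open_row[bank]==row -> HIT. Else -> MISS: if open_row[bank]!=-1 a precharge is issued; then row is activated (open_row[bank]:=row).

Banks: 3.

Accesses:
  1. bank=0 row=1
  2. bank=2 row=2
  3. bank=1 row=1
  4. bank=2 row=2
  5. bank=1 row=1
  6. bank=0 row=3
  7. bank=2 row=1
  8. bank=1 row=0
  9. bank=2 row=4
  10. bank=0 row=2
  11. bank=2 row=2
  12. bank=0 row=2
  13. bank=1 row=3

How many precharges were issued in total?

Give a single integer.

Acc 1: bank0 row1 -> MISS (open row1); precharges=0
Acc 2: bank2 row2 -> MISS (open row2); precharges=0
Acc 3: bank1 row1 -> MISS (open row1); precharges=0
Acc 4: bank2 row2 -> HIT
Acc 5: bank1 row1 -> HIT
Acc 6: bank0 row3 -> MISS (open row3); precharges=1
Acc 7: bank2 row1 -> MISS (open row1); precharges=2
Acc 8: bank1 row0 -> MISS (open row0); precharges=3
Acc 9: bank2 row4 -> MISS (open row4); precharges=4
Acc 10: bank0 row2 -> MISS (open row2); precharges=5
Acc 11: bank2 row2 -> MISS (open row2); precharges=6
Acc 12: bank0 row2 -> HIT
Acc 13: bank1 row3 -> MISS (open row3); precharges=7

Answer: 7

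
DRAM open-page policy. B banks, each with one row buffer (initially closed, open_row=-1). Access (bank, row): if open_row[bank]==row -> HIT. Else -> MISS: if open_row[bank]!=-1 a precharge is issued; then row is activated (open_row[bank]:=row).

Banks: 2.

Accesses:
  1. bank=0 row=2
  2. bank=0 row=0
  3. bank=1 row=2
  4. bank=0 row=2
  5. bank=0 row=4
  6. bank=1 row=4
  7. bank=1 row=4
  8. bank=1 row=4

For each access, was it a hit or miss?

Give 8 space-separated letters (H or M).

Acc 1: bank0 row2 -> MISS (open row2); precharges=0
Acc 2: bank0 row0 -> MISS (open row0); precharges=1
Acc 3: bank1 row2 -> MISS (open row2); precharges=1
Acc 4: bank0 row2 -> MISS (open row2); precharges=2
Acc 5: bank0 row4 -> MISS (open row4); precharges=3
Acc 6: bank1 row4 -> MISS (open row4); precharges=4
Acc 7: bank1 row4 -> HIT
Acc 8: bank1 row4 -> HIT

Answer: M M M M M M H H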